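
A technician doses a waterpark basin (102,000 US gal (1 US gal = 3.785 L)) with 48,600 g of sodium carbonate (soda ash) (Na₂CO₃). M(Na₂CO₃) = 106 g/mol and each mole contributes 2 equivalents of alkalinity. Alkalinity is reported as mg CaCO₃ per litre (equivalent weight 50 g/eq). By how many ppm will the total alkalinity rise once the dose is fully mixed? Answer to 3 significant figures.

Volume: 102,000 US gal × 3.785 L/gal = 386,070 L.
Moles of Na₂CO₃: 48,600 g ÷ 106 g/mol = 458.5 mol → 917 eq of alkalinity.
As CaCO₃: 917 eq × 50 g/eq = 45,850 g.
Rise: 45,850 g / 386,070 L × 1000 = 118.8 mg/L.

119 ppm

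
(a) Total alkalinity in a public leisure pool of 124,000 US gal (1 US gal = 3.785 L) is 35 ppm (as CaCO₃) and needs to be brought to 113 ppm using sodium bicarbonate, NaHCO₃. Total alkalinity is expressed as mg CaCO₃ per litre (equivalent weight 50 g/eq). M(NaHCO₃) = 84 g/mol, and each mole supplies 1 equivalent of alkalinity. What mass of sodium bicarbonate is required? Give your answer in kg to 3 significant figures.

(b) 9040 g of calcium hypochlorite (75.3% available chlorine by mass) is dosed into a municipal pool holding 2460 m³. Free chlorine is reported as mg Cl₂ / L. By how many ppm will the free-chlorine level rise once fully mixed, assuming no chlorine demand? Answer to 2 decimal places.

(a) 61.5 kg; (b) 2.77 ppm

(a) Volume: 124,000 US gal × 3.785 L/gal = 469,340 L.
(a) Alkalinity to add: (113 − 35) = 78 mg/L as CaCO₃ × 469,340 L = 36,610 g as CaCO₃.
(a) Equivalents: 36,610 g ÷ 50 g/eq = 732.2 eq.
(a) NaHCO₃ supplies 1 eq per mole → 732.2 mol.
(a) Mass: 732.2 mol × 84 g/mol = 61,500 g.

(b) Volume: 2460 m³ = 2,460,000 L.
(b) Available chlorine delivered: 9040 g × 0.753 = 6807 g as Cl₂.
(b) Concentration rise: 6807 g / 2,460,000 L = 2.767 mg/L = 2.77 ppm.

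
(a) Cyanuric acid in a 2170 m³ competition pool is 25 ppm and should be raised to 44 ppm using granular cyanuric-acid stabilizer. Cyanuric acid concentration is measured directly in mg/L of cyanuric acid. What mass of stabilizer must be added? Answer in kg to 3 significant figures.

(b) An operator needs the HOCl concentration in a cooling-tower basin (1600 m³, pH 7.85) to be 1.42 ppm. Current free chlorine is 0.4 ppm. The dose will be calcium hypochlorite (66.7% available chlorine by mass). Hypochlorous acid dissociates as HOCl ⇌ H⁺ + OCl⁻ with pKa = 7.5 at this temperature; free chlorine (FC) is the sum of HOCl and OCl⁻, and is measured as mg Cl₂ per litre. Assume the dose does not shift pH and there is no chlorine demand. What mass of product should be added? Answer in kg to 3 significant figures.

(a) 41.2 kg; (b) 10.1 kg

(a) Volume: 2170 m³ = 2,170,000 L.
(a) CYA to add: (44 − 25) = 19 mg/L × 2,170,000 L = 41,230 g cyanuric acid.

(b) Volume: 1600 m³ = 1,600,000 L.
(b) [OCl⁻]/[HOCl] = 10^(pH − pKa) = 10^(7.85 − 7.5) = 2.239; fraction as HOCl = 1/(1 + 2.239) = 0.3088.
(b) Free chlorine required for 1.42 ppm HOCl: 1.42 / 0.3088 = 4.599 ppm.
(b) FC to add: 4.599 − 0.4 = 4.199 mg/L as Cl₂.
(b) Cl₂ equivalent: 4.199 mg/L × 1,600,000 L = 6718 g.
(b) Product at 66.7% available Cl: 6718 / 0.667 = 10,070 g.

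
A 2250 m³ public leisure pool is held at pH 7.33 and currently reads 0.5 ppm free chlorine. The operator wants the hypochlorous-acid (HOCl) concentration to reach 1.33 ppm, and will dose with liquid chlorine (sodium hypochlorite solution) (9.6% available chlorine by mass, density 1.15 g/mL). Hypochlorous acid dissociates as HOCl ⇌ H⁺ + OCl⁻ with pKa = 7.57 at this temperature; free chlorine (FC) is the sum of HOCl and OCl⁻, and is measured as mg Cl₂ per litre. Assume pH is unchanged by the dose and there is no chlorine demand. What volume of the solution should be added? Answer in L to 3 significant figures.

Volume: 2250 m³ = 2,250,000 L.
[OCl⁻]/[HOCl] = 10^(pH − pKa) = 10^(7.33 − 7.57) = 0.5754; fraction as HOCl = 1/(1 + 0.5754) = 0.6347.
Free chlorine required for 1.33 ppm HOCl: 1.33 / 0.6347 = 2.095 ppm.
FC to add: 2.095 − 0.5 = 1.595 mg/L as Cl₂.
Cl₂ equivalent: 1.595 mg/L × 2,250,000 L = 3590 g.
Product at 9.6% available Cl: 3590 / 0.096 = 37,390 g.
Volume: 37,390 g ÷ 1.15 g/mL = 32,510 mL.

32.5 L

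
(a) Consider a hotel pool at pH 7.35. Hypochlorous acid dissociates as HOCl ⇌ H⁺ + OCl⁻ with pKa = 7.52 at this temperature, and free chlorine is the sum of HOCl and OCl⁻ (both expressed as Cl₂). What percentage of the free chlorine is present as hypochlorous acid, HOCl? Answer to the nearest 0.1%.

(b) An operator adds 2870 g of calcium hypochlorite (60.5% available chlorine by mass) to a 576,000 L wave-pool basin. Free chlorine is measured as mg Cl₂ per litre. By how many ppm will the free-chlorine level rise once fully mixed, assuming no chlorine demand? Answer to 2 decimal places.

(a) [OCl⁻]/[HOCl] = 10^(pH − pKa) = 10^(7.35 − 7.52) = 10^-0.17 = 0.6761.
(a) Fraction as HOCl = 1 / (1 + 0.6761) = 0.5966.

(b) Available chlorine delivered: 2870 g × 0.605 = 1736 g as Cl₂.
(b) Concentration rise: 1736 g / 576,000 L = 3.014 mg/L = 3.01 ppm.

(a) 59.7%; (b) 3.01 ppm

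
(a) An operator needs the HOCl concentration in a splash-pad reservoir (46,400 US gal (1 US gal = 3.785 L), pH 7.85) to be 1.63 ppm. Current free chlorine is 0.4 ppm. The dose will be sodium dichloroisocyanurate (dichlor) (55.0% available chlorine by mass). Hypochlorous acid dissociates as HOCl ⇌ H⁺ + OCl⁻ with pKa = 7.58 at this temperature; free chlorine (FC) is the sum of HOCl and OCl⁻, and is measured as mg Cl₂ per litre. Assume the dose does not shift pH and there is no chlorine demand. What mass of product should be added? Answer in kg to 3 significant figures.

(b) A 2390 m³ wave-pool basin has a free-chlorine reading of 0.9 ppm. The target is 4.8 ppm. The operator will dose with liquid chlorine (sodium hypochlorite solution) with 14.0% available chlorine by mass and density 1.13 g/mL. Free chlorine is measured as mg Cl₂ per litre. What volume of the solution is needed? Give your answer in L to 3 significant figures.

(a) 1.36 kg; (b) 58.9 L

(a) Volume: 46,400 US gal × 3.785 L/gal = 175,624 L.
(a) [OCl⁻]/[HOCl] = 10^(pH − pKa) = 10^(7.85 − 7.58) = 1.862; fraction as HOCl = 1/(1 + 1.862) = 0.3494.
(a) Free chlorine required for 1.63 ppm HOCl: 1.63 / 0.3494 = 4.665 ppm.
(a) FC to add: 4.665 − 0.4 = 4.265 mg/L as Cl₂.
(a) Cl₂ equivalent: 4.265 mg/L × 175,624 L = 749.1 g.
(a) Product at 55.0% available Cl: 749.1 / 0.55 = 1362 g.

(b) Volume: 2390 m³ = 2,390,000 L.
(b) Chlorine deficit: 4.8 − 0.9 = 3.9 ppm = 3.9 mg/L as Cl₂.
(b) Cl₂ equivalent needed: 3.9 mg/L × 2,390,000 L = 9,321,000 mg = 9321 g.
(b) Product at 14.0% available chlorine: 9321 / 0.14 = 66,580 g.
(b) Volume at density 1.13 g/mL: 66,580 g ÷ 1.13 g/mL = 58,920 mL.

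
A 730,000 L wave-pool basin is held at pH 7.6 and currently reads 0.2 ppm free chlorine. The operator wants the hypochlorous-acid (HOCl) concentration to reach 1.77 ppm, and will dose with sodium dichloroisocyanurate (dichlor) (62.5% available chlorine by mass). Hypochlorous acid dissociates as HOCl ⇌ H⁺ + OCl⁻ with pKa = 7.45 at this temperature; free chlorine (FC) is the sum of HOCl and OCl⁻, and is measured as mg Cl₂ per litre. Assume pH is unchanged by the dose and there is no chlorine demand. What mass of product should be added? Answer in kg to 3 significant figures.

4.75 kg

[OCl⁻]/[HOCl] = 10^(pH − pKa) = 10^(7.6 − 7.45) = 1.413; fraction as HOCl = 1/(1 + 1.413) = 0.4145.
Free chlorine required for 1.77 ppm HOCl: 1.77 / 0.4145 = 4.27 ppm.
FC to add: 4.27 − 0.2 = 4.07 mg/L as Cl₂.
Cl₂ equivalent: 4.07 mg/L × 730,000 L = 2971 g.
Product at 62.5% available Cl: 2971 / 0.625 = 4754 g.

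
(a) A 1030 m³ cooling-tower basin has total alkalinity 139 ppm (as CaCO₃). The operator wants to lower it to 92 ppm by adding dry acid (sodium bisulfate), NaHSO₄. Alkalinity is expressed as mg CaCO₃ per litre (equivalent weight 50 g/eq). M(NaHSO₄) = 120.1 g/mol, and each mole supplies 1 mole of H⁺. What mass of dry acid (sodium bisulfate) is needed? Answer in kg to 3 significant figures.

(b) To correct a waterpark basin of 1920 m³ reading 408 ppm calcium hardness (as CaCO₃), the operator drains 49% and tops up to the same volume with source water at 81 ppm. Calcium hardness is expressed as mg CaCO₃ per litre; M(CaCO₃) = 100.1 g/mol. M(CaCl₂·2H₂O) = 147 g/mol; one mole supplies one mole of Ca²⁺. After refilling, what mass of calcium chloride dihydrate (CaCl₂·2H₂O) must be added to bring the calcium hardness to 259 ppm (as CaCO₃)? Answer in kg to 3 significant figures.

(a) 116 kg; (b) 31.7 kg

(a) Volume: 1030 m³ = 1,030,000 L.
(a) Alkalinity to neutralize: (139 − 92) = 47 mg/L as CaCO₃ × 1,030,000 L = 48,410 g as CaCO₃.
(a) Equivalents of H⁺ required: 48,410 ÷ 50 g/eq = 968.2 eq = 968.2 mol NaHSO₄.
(a) Mass of NaHSO₄: 968.2 × 120.1 = 116,300 g.

(b) Volume: 1920 m³ = 1,920,000 L.
(b) After draining 49% and refilling: 408 × 0.51 + 81 × 0.49 = 247.77 ppm.
(b) Deficit to target: 259 − 247.77 = 11.23 mg/L.
(b) As CaCO₃: 11.23 mg/L × 1,920,000 L = 21,560 g; ÷ 100.1 = 215.4 mol Ca²⁺.
(b) Mass: 215.4 × 147 = 31,660 g.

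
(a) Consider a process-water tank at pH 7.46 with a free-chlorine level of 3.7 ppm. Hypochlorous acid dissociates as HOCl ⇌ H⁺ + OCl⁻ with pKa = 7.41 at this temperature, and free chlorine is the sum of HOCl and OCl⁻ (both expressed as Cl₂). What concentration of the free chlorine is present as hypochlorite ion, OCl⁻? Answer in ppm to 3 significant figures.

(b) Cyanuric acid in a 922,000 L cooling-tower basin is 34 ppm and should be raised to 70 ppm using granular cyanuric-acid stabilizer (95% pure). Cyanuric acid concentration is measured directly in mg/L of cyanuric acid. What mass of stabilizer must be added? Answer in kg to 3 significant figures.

(a) 1.96 ppm; (b) 34.9 kg

(a) [OCl⁻]/[HOCl] = 10^(pH − pKa) = 10^(7.46 − 7.41) = 10^0.05 = 1.122.
(a) Fraction as HOCl = 1 / (1 + 1.122) = 0.4712.
(a) OCl⁻ = (1 − 0.4712) × 3.7 ppm = 1.956 ppm.

(b) CYA to add: (70 − 34) = 36 mg/L × 922,000 L = 33,190 g cyanuric acid.
(b) At 95% purity: 33,190 / 0.95 = 34,940 g product.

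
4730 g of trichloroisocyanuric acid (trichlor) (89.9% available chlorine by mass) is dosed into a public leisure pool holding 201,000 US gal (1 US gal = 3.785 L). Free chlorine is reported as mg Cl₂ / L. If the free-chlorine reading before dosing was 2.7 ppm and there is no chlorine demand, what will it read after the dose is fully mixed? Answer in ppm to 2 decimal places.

Volume: 201,000 US gal × 3.785 L/gal = 760,785 L.
Available chlorine delivered: 4730 g × 0.899 = 4252 g as Cl₂.
Concentration rise: 4252 g / 760,785 L = 5.589 mg/L = 5.59 ppm.
Final FC: 2.7 + 5.59 = 8.29 ppm.

8.29 ppm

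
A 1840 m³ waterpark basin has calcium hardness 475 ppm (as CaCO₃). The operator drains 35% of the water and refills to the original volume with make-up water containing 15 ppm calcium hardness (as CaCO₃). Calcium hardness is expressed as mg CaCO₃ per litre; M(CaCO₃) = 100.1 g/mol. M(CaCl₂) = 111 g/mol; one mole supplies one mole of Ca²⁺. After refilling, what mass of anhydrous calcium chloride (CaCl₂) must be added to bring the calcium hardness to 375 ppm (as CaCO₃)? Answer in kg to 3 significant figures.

Volume: 1840 m³ = 1,840,000 L.
After draining 35% and refilling: 475 × 0.65 + 15 × 0.35 = 314 ppm.
Deficit to target: 375 − 314 = 61 mg/L.
As CaCO₃: 61 mg/L × 1,840,000 L = 112,200 g; ÷ 100.1 = 1121 mol Ca²⁺.
Mass: 1121 × 111 = 124,500 g.

124 kg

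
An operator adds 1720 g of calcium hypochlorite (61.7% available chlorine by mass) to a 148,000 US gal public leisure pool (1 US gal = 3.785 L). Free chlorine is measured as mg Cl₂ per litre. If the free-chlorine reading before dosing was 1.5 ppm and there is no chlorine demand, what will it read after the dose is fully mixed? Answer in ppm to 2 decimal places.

Volume: 148,000 US gal × 3.785 L/gal = 560,180 L.
Available chlorine delivered: 1720 g × 0.617 = 1061 g as Cl₂.
Concentration rise: 1061 g / 560,180 L = 1.894 mg/L = 1.89 ppm.
Final FC: 1.5 + 1.89 = 3.39 ppm.

3.39 ppm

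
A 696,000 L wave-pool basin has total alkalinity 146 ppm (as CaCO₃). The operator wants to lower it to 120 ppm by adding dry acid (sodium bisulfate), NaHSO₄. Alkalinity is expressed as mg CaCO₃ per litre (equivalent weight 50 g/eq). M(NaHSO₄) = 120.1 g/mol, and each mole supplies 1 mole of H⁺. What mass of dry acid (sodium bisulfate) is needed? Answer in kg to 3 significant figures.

43.5 kg

Alkalinity to neutralize: (146 − 120) = 26 mg/L as CaCO₃ × 696,000 L = 18,100 g as CaCO₃.
Equivalents of H⁺ required: 18,100 ÷ 50 g/eq = 361.9 eq = 361.9 mol NaHSO₄.
Mass of NaHSO₄: 361.9 × 120.1 = 43,470 g.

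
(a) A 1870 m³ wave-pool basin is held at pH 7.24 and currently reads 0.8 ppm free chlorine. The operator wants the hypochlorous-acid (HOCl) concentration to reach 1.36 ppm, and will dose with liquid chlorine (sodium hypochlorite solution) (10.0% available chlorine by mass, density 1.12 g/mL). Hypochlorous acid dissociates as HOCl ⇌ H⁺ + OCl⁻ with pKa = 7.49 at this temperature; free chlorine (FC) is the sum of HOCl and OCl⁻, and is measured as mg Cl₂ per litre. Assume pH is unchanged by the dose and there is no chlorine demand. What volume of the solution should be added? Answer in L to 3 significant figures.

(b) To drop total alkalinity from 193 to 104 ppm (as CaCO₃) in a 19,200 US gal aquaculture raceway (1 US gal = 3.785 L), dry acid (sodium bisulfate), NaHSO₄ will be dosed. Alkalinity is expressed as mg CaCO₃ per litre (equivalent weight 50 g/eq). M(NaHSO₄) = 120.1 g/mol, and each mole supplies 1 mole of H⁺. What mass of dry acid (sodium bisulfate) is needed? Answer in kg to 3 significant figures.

(a) 22.1 L; (b) 15.5 kg

(a) Volume: 1870 m³ = 1,870,000 L.
(a) [OCl⁻]/[HOCl] = 10^(pH − pKa) = 10^(7.24 − 7.49) = 0.5623; fraction as HOCl = 1/(1 + 0.5623) = 0.6401.
(a) Free chlorine required for 1.36 ppm HOCl: 1.36 / 0.6401 = 2.125 ppm.
(a) FC to add: 2.125 − 0.8 = 1.325 mg/L as Cl₂.
(a) Cl₂ equivalent: 1.325 mg/L × 1,870,000 L = 2477 g.
(a) Product at 10.0% available Cl: 2477 / 0.1 = 24,770 g.
(a) Volume: 24,770 g ÷ 1.12 g/mL = 22,120 mL.

(b) Volume: 19,200 US gal × 3.785 L/gal = 72,672 L.
(b) Alkalinity to neutralize: (193 − 104) = 89 mg/L as CaCO₃ × 72,672 L = 6468 g as CaCO₃.
(b) Equivalents of H⁺ required: 6468 ÷ 50 g/eq = 129.4 eq = 129.4 mol NaHSO₄.
(b) Mass of NaHSO₄: 129.4 × 120.1 = 15,540 g.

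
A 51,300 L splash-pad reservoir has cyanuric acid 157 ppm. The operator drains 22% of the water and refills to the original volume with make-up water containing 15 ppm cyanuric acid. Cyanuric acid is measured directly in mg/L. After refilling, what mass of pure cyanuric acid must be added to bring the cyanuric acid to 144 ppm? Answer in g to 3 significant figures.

936 g

After draining 22% and refilling: 157 × 0.78 + 15 × 0.22 = 125.76 ppm.
Deficit to target: 144 − 125.76 = 18.24 mg/L.
Mass: 18.24 mg/L × 51,300 L = 935.7 g cyanuric acid.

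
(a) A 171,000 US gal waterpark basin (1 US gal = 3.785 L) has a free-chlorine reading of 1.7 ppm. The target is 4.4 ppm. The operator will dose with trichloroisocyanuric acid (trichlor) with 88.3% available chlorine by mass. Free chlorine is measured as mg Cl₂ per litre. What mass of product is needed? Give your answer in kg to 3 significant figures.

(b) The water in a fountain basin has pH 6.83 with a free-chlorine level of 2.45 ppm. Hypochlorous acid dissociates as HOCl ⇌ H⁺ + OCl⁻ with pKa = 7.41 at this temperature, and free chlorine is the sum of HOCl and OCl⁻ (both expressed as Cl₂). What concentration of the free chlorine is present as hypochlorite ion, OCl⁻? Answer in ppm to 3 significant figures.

(a) Volume: 171,000 US gal × 3.785 L/gal = 647,235 L.
(a) Chlorine deficit: 4.4 − 1.7 = 2.7 ppm = 2.7 mg/L as Cl₂.
(a) Cl₂ equivalent needed: 2.7 mg/L × 647,235 L = 1,748,000 mg = 1748 g.
(a) Product at 88.3% available chlorine: 1748 / 0.883 = 1979 g.

(b) [OCl⁻]/[HOCl] = 10^(pH − pKa) = 10^(6.83 − 7.41) = 10^-0.58 = 0.263.
(b) Fraction as HOCl = 1 / (1 + 0.263) = 0.7917.
(b) OCl⁻ = (1 − 0.7917) × 2.45 ppm = 0.5102 ppm.

(a) 1.98 kg; (b) 0.510 ppm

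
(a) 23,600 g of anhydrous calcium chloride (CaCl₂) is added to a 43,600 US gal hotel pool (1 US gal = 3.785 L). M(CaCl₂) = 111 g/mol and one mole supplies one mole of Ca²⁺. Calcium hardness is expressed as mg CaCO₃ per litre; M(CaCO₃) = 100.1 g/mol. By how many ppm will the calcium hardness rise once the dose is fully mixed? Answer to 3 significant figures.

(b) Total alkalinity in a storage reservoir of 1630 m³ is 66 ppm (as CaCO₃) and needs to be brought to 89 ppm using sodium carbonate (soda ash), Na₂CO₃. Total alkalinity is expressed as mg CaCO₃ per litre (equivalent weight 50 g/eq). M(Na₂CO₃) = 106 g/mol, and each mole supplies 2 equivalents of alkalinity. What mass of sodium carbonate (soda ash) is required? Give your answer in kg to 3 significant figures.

(a) Volume: 43,600 US gal × 3.785 L/gal = 165,026 L.
(a) Moles of Ca²⁺: 23,600 g ÷ 111 g/mol = 212.6 mol.
(a) As CaCO₃: 212.6 mol × 100.1 g/mol = 21,280 g.
(a) Rise: 21,280 g / 165,026 L × 1000 = 129 mg/L.

(b) Volume: 1630 m³ = 1,630,000 L.
(b) Alkalinity to add: (89 − 66) = 23 mg/L as CaCO₃ × 1,630,000 L = 37,490 g as CaCO₃.
(b) Equivalents: 37,490 g ÷ 50 g/eq = 749.8 eq.
(b) Each mole of Na₂CO₃ supplies 2 eq, so 749.8 / 2 = 374.9 mol.
(b) Mass: 374.9 mol × 106 g/mol = 39,740 g.

(a) 129 ppm; (b) 39.7 kg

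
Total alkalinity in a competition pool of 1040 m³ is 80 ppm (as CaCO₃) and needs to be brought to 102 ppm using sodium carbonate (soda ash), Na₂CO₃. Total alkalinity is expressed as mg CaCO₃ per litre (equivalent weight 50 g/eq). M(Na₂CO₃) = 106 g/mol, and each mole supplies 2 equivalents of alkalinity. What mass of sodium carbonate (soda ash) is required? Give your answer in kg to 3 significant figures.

24.3 kg

Volume: 1040 m³ = 1,040,000 L.
Alkalinity to add: (102 − 80) = 22 mg/L as CaCO₃ × 1,040,000 L = 22,880 g as CaCO₃.
Equivalents: 22,880 g ÷ 50 g/eq = 457.6 eq.
Each mole of Na₂CO₃ supplies 2 eq, so 457.6 / 2 = 228.8 mol.
Mass: 228.8 mol × 106 g/mol = 24,250 g.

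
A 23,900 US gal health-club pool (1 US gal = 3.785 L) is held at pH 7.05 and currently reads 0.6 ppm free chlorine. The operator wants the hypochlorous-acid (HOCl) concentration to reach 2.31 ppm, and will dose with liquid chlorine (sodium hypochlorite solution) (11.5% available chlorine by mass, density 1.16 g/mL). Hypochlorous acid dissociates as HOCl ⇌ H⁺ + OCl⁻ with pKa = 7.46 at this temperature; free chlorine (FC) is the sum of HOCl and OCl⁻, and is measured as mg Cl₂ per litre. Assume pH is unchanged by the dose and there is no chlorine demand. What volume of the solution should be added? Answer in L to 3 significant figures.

1.77 L

Volume: 23,900 US gal × 3.785 L/gal = 90,462 L.
[OCl⁻]/[HOCl] = 10^(pH − pKa) = 10^(7.05 − 7.46) = 0.389; fraction as HOCl = 1/(1 + 0.389) = 0.7199.
Free chlorine required for 2.31 ppm HOCl: 2.31 / 0.7199 = 3.209 ppm.
FC to add: 3.209 − 0.6 = 2.609 mg/L as Cl₂.
Cl₂ equivalent: 2.609 mg/L × 90,462 L = 236 g.
Product at 11.5% available Cl: 236 / 0.115 = 2052 g.
Volume: 2052 g ÷ 1.16 g/mL = 1769 mL.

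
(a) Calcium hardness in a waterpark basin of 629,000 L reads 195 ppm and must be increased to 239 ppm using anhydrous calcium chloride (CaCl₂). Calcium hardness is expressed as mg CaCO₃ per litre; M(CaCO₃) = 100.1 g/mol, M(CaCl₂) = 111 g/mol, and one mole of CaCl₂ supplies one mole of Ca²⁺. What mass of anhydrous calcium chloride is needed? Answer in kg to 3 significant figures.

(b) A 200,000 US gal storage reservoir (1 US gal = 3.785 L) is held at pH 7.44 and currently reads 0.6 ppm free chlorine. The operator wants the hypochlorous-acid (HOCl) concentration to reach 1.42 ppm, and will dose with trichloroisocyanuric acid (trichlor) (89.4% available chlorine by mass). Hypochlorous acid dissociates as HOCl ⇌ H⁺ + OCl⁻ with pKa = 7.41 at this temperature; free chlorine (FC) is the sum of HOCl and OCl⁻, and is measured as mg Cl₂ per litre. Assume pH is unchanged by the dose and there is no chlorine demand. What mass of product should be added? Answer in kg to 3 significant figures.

(a) Hardness to add: (239 − 195) = 44 mg/L as CaCO₃ × 629,000 L = 27,680 g as CaCO₃.
(a) Moles of Ca²⁺ (1 mol Ca²⁺ ≡ 1 mol CaCO₃): 27,680 / 100.1 g/mol = 276.5 mol.
(a) Mass of CaCl₂: 276.5 × 111 = 30,690 g.

(b) Volume: 200,000 US gal × 3.785 L/gal = 757,000 L.
(b) [OCl⁻]/[HOCl] = 10^(pH − pKa) = 10^(7.44 − 7.41) = 1.072; fraction as HOCl = 1/(1 + 1.072) = 0.4827.
(b) Free chlorine required for 1.42 ppm HOCl: 1.42 / 0.4827 = 2.942 ppm.
(b) FC to add: 2.942 − 0.6 = 2.342 mg/L as Cl₂.
(b) Cl₂ equivalent: 2.342 mg/L × 757,000 L = 1773 g.
(b) Product at 89.4% available Cl: 1773 / 0.894 = 1983 g.

(a) 30.7 kg; (b) 1.98 kg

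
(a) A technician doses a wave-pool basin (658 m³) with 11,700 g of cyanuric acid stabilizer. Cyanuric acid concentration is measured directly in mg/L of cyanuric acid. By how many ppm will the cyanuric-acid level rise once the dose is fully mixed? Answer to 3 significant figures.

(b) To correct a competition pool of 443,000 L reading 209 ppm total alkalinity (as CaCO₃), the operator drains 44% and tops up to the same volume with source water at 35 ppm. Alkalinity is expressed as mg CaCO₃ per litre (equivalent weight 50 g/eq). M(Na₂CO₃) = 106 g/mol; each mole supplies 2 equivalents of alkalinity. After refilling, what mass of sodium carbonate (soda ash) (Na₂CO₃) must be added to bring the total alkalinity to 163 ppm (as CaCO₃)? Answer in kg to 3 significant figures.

(a) Volume: 658 m³ = 658,000 L.
(a) Rise: 11,700 g / 658,000 L × 1000 = 17.78 mg/L.

(b) After draining 44% and refilling: 209 × 0.56 + 35 × 0.44 = 132.44 ppm.
(b) Deficit to target: 163 − 132.44 = 30.56 mg/L.
(b) As CaCO₃: 30.56 mg/L × 443,000 L = 13,540 g; ÷ 50 g/eq ÷ 2 = 135.4 mol Na₂CO₃.
(b) Mass: 135.4 × 106 = 14,350 g.

(a) 17.8 ppm; (b) 14.4 kg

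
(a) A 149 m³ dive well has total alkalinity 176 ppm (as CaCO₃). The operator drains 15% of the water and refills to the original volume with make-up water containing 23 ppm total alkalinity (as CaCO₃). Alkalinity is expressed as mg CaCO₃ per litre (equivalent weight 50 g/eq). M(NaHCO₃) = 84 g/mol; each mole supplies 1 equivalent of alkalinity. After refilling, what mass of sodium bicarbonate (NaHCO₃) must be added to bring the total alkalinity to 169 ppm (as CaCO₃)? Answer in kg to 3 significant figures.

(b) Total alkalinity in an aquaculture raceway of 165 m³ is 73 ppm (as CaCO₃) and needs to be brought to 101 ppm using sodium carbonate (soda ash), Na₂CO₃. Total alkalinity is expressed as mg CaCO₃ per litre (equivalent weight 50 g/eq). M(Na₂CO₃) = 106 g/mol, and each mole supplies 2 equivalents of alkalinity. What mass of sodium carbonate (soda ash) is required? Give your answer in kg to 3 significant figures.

(a) Volume: 149 m³ = 149,000 L.
(a) After draining 15% and refilling: 176 × 0.85 + 23 × 0.15 = 153.05 ppm.
(a) Deficit to target: 169 − 153.05 = 15.95 mg/L.
(a) As CaCO₃: 15.95 mg/L × 149,000 L = 2377 g; ÷ 50 g/eq ÷ 1 = 47.53 mol NaHCO₃.
(a) Mass: 47.53 × 84 = 3993 g.

(b) Volume: 165 m³ = 165,000 L.
(b) Alkalinity to add: (101 − 73) = 28 mg/L as CaCO₃ × 165,000 L = 4620 g as CaCO₃.
(b) Equivalents: 4620 g ÷ 50 g/eq = 92.4 eq.
(b) Each mole of Na₂CO₃ supplies 2 eq, so 92.4 / 2 = 46.2 mol.
(b) Mass: 46.2 mol × 106 g/mol = 4897 g.

(a) 3.99 kg; (b) 4.90 kg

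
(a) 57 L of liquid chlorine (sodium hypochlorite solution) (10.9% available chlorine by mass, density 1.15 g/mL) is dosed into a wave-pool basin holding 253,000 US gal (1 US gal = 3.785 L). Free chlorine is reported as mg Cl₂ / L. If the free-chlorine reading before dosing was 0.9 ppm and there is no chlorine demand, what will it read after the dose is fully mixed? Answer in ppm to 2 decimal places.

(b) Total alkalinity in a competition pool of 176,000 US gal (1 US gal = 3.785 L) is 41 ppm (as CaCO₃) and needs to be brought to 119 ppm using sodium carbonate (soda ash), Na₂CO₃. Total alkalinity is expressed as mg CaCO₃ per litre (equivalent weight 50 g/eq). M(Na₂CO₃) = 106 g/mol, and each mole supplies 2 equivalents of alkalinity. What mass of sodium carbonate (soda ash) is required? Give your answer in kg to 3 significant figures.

(a) Volume: 253,000 US gal × 3.785 L/gal = 957,605 L.
(a) Mass of solution: 57 L × 1000 mL/L × 1.15 g/mL = 65,550 g.
(a) Available chlorine delivered: 65,550 g × 0.109 = 7145 g as Cl₂.
(a) Concentration rise: 7145 g / 957,605 L = 7.461 mg/L = 7.46 ppm.
(a) Final FC: 0.9 + 7.46 = 8.36 ppm.

(b) Volume: 176,000 US gal × 3.785 L/gal = 666,160 L.
(b) Alkalinity to add: (119 − 41) = 78 mg/L as CaCO₃ × 666,160 L = 51,960 g as CaCO₃.
(b) Equivalents: 51,960 g ÷ 50 g/eq = 1039 eq.
(b) Each mole of Na₂CO₃ supplies 2 eq, so 1039 / 2 = 519.6 mol.
(b) Mass: 519.6 mol × 106 g/mol = 55,080 g.

(a) 8.36 ppm; (b) 55.1 kg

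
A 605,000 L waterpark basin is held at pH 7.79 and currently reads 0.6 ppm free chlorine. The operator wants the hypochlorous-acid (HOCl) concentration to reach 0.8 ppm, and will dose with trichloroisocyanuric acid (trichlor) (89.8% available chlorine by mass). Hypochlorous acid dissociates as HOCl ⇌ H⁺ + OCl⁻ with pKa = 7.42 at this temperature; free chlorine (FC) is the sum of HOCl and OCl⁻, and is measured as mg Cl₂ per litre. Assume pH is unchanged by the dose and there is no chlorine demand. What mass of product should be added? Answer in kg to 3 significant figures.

[OCl⁻]/[HOCl] = 10^(pH − pKa) = 10^(7.79 − 7.42) = 2.344; fraction as HOCl = 1/(1 + 2.344) = 0.299.
Free chlorine required for 0.8 ppm HOCl: 0.8 / 0.299 = 2.675 ppm.
FC to add: 2.675 − 0.6 = 2.075 mg/L as Cl₂.
Cl₂ equivalent: 2.075 mg/L × 605,000 L = 1256 g.
Product at 89.8% available Cl: 1256 / 0.898 = 1398 g.

1.40 kg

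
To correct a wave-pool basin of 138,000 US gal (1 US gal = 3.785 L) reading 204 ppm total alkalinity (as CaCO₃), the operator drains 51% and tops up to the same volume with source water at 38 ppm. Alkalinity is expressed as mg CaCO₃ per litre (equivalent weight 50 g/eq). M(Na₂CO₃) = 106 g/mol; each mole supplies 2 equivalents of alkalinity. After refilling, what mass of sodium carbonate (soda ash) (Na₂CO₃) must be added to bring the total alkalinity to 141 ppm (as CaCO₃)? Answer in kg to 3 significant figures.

Volume: 138,000 US gal × 3.785 L/gal = 522,330 L.
After draining 51% and refilling: 204 × 0.49 + 38 × 0.51 = 119.34 ppm.
Deficit to target: 141 − 119.34 = 21.66 mg/L.
As CaCO₃: 21.66 mg/L × 522,330 L = 11,310 g; ÷ 50 g/eq ÷ 2 = 113.1 mol Na₂CO₃.
Mass: 113.1 × 106 = 11,990 g.

12.0 kg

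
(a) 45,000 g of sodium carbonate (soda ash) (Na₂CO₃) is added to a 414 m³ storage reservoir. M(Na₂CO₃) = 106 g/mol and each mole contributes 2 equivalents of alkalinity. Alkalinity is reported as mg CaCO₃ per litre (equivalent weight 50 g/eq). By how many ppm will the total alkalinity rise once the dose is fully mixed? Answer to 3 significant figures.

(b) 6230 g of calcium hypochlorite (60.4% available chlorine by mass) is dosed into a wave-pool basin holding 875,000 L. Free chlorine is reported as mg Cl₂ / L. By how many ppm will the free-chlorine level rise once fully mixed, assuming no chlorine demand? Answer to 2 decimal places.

(a) 103 ppm; (b) 4.30 ppm

(a) Volume: 414 m³ = 414,000 L.
(a) Moles of Na₂CO₃: 45,000 g ÷ 106 g/mol = 424.5 mol → 849.1 eq of alkalinity.
(a) As CaCO₃: 849.1 eq × 50 g/eq = 42,450 g.
(a) Rise: 42,450 g / 414,000 L × 1000 = 102.5 mg/L.

(b) Available chlorine delivered: 6230 g × 0.604 = 3763 g as Cl₂.
(b) Concentration rise: 3763 g / 875,000 L = 4.3 mg/L = 4.30 ppm.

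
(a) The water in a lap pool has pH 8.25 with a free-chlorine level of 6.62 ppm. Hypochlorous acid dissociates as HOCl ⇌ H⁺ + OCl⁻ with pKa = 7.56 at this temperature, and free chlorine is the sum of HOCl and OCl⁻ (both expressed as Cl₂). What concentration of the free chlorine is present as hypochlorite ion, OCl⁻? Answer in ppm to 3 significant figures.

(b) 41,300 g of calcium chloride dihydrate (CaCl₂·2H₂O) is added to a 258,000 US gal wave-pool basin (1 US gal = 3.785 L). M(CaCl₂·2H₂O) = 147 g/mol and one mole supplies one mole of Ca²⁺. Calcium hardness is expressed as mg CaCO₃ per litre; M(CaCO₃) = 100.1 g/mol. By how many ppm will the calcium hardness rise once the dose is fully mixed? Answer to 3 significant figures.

(a) [OCl⁻]/[HOCl] = 10^(pH − pKa) = 10^(8.25 − 7.56) = 10^0.69 = 4.898.
(a) Fraction as HOCl = 1 / (1 + 4.898) = 0.1696.
(a) OCl⁻ = (1 − 0.1696) × 6.62 ppm = 5.498 ppm.

(b) Volume: 258,000 US gal × 3.785 L/gal = 976,530 L.
(b) Moles of Ca²⁺: 41,300 g ÷ 147 g/mol = 281 mol.
(b) As CaCO₃: 281 mol × 100.1 g/mol = 28,120 g.
(b) Rise: 28,120 g / 976,530 L × 1000 = 28.8 mg/L.

(a) 5.50 ppm; (b) 28.8 ppm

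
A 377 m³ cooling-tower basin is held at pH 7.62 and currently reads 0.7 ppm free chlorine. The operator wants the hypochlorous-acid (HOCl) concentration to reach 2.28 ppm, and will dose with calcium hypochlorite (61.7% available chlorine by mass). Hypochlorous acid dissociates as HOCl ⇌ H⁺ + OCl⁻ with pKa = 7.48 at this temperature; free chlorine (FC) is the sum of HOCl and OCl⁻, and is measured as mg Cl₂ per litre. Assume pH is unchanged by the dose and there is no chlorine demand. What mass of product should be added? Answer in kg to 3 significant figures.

2.89 kg

Volume: 377 m³ = 377,000 L.
[OCl⁻]/[HOCl] = 10^(pH − pKa) = 10^(7.62 − 7.48) = 1.38; fraction as HOCl = 1/(1 + 1.38) = 0.4201.
Free chlorine required for 2.28 ppm HOCl: 2.28 / 0.4201 = 5.427 ppm.
FC to add: 5.427 − 0.7 = 4.727 mg/L as Cl₂.
Cl₂ equivalent: 4.727 mg/L × 377,000 L = 1782 g.
Product at 61.7% available Cl: 1782 / 0.617 = 2888 g.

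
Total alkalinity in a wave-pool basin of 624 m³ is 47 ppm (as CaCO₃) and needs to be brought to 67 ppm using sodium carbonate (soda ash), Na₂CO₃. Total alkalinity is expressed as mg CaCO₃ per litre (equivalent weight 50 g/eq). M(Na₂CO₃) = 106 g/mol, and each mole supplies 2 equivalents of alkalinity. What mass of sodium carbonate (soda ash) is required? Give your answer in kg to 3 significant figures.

13.2 kg

Volume: 624 m³ = 624,000 L.
Alkalinity to add: (67 − 47) = 20 mg/L as CaCO₃ × 624,000 L = 12,480 g as CaCO₃.
Equivalents: 12,480 g ÷ 50 g/eq = 249.6 eq.
Each mole of Na₂CO₃ supplies 2 eq, so 249.6 / 2 = 124.8 mol.
Mass: 124.8 mol × 106 g/mol = 13,230 g.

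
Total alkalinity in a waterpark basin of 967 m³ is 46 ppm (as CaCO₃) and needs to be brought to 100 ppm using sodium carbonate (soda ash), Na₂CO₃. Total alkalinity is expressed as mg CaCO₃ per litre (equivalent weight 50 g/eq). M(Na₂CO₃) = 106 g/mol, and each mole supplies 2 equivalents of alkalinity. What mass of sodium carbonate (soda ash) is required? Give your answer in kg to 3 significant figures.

Volume: 967 m³ = 967,000 L.
Alkalinity to add: (100 − 46) = 54 mg/L as CaCO₃ × 967,000 L = 52,220 g as CaCO₃.
Equivalents: 52,220 g ÷ 50 g/eq = 1044 eq.
Each mole of Na₂CO₃ supplies 2 eq, so 1044 / 2 = 522.2 mol.
Mass: 522.2 mol × 106 g/mol = 55,350 g.

55.4 kg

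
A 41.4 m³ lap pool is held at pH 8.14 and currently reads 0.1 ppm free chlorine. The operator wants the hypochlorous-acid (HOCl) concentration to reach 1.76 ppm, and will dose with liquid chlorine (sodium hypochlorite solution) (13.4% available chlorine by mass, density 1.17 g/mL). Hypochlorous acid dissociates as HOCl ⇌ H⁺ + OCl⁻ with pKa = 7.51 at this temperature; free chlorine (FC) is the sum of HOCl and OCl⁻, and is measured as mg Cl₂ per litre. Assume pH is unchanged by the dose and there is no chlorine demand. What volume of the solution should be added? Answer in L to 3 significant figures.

Volume: 41.4 m³ = 41,400 L.
[OCl⁻]/[HOCl] = 10^(pH − pKa) = 10^(8.14 − 7.51) = 4.266; fraction as HOCl = 1/(1 + 4.266) = 0.1899.
Free chlorine required for 1.76 ppm HOCl: 1.76 / 0.1899 = 9.268 ppm.
FC to add: 9.268 − 0.1 = 9.168 mg/L as Cl₂.
Cl₂ equivalent: 9.168 mg/L × 41,400 L = 379.5 g.
Product at 13.4% available Cl: 379.5 / 0.134 = 2832 g.
Volume: 2832 g ÷ 1.17 g/mL = 2421 mL.

2.42 L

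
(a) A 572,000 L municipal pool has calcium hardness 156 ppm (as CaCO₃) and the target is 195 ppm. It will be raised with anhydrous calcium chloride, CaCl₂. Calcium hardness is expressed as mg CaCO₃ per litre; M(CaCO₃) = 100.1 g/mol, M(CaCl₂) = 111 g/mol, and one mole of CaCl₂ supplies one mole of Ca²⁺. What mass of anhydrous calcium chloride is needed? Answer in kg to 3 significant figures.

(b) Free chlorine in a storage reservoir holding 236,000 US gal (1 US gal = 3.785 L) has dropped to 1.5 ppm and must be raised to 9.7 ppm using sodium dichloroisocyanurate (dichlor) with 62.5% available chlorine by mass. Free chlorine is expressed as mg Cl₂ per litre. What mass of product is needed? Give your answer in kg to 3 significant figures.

(a) 24.7 kg; (b) 11.7 kg

(a) Hardness to add: (195 − 156) = 39 mg/L as CaCO₃ × 572,000 L = 22,310 g as CaCO₃.
(a) Moles of Ca²⁺ (1 mol Ca²⁺ ≡ 1 mol CaCO₃): 22,310 / 100.1 g/mol = 222.9 mol.
(a) Mass of CaCl₂: 222.9 × 111 = 24,740 g.

(b) Volume: 236,000 US gal × 3.785 L/gal = 893,260 L.
(b) Chlorine deficit: 9.7 − 1.5 = 8.2 ppm = 8.2 mg/L as Cl₂.
(b) Cl₂ equivalent needed: 8.2 mg/L × 893,260 L = 7,325,000 mg = 7325 g.
(b) Product at 62.5% available chlorine: 7325 / 0.625 = 11,720 g.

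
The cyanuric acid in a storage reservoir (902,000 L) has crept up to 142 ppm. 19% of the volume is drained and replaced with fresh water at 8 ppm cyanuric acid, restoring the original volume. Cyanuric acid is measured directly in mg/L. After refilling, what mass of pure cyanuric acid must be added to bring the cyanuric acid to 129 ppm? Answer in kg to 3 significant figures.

11.2 kg

After draining 19% and refilling: 142 × 0.81 + 8 × 0.19 = 116.54 ppm.
Deficit to target: 129 − 116.54 = 12.46 mg/L.
Mass: 12.46 mg/L × 902,000 L = 11,240 g cyanuric acid.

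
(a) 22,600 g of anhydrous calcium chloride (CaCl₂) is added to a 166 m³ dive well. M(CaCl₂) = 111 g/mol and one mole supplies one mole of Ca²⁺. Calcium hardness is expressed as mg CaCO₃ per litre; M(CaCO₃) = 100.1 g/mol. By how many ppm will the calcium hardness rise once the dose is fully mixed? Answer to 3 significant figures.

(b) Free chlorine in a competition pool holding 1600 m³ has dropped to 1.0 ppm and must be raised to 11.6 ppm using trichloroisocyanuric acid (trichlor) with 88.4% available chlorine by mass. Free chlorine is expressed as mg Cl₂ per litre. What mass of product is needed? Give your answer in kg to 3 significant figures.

(a) Volume: 166 m³ = 166,000 L.
(a) Moles of Ca²⁺: 22,600 g ÷ 111 g/mol = 203.6 mol.
(a) As CaCO₃: 203.6 mol × 100.1 g/mol = 20,380 g.
(a) Rise: 20,380 g / 166,000 L × 1000 = 122.8 mg/L.

(b) Volume: 1600 m³ = 1,600,000 L.
(b) Chlorine deficit: 11.6 − 1.0 = 10.6 ppm = 10.6 mg/L as Cl₂.
(b) Cl₂ equivalent needed: 10.6 mg/L × 1,600,000 L = 16,960,000 mg = 16,960 g.
(b) Product at 88.4% available chlorine: 16,960 / 0.884 = 19,190 g.

(a) 123 ppm; (b) 19.2 kg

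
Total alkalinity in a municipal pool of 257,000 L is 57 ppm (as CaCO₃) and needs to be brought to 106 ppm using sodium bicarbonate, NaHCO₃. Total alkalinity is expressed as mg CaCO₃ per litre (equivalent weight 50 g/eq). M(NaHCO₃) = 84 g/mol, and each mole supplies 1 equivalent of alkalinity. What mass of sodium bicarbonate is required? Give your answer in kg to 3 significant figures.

21.2 kg

Alkalinity to add: (106 − 57) = 49 mg/L as CaCO₃ × 257,000 L = 12,590 g as CaCO₃.
Equivalents: 12,590 g ÷ 50 g/eq = 251.9 eq.
NaHCO₃ supplies 1 eq per mole → 251.9 mol.
Mass: 251.9 mol × 84 g/mol = 21,160 g.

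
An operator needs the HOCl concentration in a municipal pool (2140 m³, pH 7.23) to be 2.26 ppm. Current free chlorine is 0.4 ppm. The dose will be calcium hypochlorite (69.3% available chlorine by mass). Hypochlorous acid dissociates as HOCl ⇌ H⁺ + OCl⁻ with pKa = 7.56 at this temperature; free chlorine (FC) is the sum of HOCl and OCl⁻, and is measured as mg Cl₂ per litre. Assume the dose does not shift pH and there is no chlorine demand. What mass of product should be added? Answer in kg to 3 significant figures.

9.01 kg

Volume: 2140 m³ = 2,140,000 L.
[OCl⁻]/[HOCl] = 10^(pH − pKa) = 10^(7.23 − 7.56) = 0.4677; fraction as HOCl = 1/(1 + 0.4677) = 0.6813.
Free chlorine required for 2.26 ppm HOCl: 2.26 / 0.6813 = 3.317 ppm.
FC to add: 3.317 − 0.4 = 2.917 mg/L as Cl₂.
Cl₂ equivalent: 2.917 mg/L × 2,140,000 L = 6243 g.
Product at 69.3% available Cl: 6243 / 0.693 = 9008 g.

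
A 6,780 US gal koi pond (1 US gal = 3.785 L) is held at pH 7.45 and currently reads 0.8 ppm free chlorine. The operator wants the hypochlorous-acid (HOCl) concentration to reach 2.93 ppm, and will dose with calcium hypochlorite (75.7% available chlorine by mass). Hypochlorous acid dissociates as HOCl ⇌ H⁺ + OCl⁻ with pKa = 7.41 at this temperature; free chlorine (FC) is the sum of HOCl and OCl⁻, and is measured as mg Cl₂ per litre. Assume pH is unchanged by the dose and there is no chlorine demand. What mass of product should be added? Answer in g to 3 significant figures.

Volume: 6,780 US gal × 3.785 L/gal = 25,662 L.
[OCl⁻]/[HOCl] = 10^(pH − pKa) = 10^(7.45 − 7.41) = 1.096; fraction as HOCl = 1/(1 + 1.096) = 0.477.
Free chlorine required for 2.93 ppm HOCl: 2.93 / 0.477 = 6.143 ppm.
FC to add: 6.143 − 0.8 = 5.343 mg/L as Cl₂.
Cl₂ equivalent: 5.343 mg/L × 25,662 L = 137.1 g.
Product at 75.7% available Cl: 137.1 / 0.757 = 181.1 g.

181 g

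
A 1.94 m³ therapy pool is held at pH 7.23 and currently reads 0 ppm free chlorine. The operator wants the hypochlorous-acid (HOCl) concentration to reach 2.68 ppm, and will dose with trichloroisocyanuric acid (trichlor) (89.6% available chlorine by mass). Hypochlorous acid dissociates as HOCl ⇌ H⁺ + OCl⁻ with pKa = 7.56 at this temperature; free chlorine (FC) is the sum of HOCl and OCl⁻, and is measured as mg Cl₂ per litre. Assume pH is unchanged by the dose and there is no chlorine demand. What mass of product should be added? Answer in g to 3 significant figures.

Volume: 1.94 m³ = 1,940 L.
[OCl⁻]/[HOCl] = 10^(pH − pKa) = 10^(7.23 − 7.56) = 0.4677; fraction as HOCl = 1/(1 + 0.4677) = 0.6813.
Free chlorine required for 2.68 ppm HOCl: 2.68 / 0.6813 = 3.934 ppm.
FC to add: 3.934 − 0 = 3.934 mg/L as Cl₂.
Cl₂ equivalent: 3.934 mg/L × 1,940 L = 7.631 g.
Product at 89.6% available Cl: 7.631 / 0.896 = 8.517 g.

8.52 g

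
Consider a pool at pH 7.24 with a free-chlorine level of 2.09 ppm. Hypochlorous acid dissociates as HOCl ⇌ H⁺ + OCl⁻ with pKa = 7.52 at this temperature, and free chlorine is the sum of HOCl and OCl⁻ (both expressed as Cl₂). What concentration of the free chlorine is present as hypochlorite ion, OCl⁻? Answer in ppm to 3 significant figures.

0.719 ppm

[OCl⁻]/[HOCl] = 10^(pH − pKa) = 10^(7.24 − 7.52) = 10^-0.28 = 0.5248.
Fraction as HOCl = 1 / (1 + 0.5248) = 0.6558.
OCl⁻ = (1 − 0.6558) × 2.09 ppm = 0.7193 ppm.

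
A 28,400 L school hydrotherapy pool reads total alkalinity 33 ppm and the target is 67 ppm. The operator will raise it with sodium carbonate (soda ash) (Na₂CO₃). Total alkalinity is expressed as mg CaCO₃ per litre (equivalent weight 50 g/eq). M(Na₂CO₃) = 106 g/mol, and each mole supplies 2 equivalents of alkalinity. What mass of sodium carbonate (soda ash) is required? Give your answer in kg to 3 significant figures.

1.02 kg

Alkalinity to add: (67 − 33) = 34 mg/L as CaCO₃ × 28,400 L = 965.6 g as CaCO₃.
Equivalents: 965.6 g ÷ 50 g/eq = 19.31 eq.
Each mole of Na₂CO₃ supplies 2 eq, so 19.31 / 2 = 9.656 mol.
Mass: 9.656 mol × 106 g/mol = 1024 g.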